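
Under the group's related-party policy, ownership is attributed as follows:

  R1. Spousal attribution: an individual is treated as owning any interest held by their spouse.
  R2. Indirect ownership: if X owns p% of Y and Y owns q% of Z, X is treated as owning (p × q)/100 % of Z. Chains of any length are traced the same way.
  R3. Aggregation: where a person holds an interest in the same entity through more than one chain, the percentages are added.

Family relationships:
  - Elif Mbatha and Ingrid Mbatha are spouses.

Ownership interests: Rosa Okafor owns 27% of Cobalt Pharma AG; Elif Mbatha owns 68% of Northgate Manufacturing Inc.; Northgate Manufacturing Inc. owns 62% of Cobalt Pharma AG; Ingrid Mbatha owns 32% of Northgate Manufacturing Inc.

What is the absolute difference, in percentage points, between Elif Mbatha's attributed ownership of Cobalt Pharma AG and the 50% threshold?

12

By spousal attribution (R1), Elif Mbatha is treated as also owning Ingrid Mbatha's interest in Northgate Manufacturing Inc, giving 68% + 32% = 100%.
Chain via Northgate Manufacturing Inc. (R2): 100% × 62% = 62% of Cobalt Pharma AG.
62% exceeds the 50% threshold by 12 percentage points.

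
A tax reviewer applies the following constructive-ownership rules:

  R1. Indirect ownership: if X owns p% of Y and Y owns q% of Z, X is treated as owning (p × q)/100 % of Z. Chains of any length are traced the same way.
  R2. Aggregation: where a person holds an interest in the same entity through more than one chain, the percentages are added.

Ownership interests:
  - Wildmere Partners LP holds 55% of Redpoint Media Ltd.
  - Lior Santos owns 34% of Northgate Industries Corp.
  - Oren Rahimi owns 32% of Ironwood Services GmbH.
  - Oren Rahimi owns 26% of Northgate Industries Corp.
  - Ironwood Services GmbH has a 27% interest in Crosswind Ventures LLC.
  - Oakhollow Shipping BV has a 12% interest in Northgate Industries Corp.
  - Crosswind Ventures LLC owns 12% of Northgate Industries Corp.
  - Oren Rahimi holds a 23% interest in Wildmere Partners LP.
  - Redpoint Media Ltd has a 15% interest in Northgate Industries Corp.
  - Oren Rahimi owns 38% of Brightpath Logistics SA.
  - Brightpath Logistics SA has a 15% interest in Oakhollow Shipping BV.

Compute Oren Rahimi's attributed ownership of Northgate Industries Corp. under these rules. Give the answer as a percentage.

Chain via Brightpath Logistics SA → Oakhollow Shipping BV (R1): 38% × 15% × 12% = 0.684% of Northgate Industries Corp.
Chain via Ironwood Services GmbH → Crosswind Ventures LLC (R1): 32% × 27% × 12% = 1.0368% of Northgate Industries Corp.
Chain via Wildmere Partners LP → Redpoint Media Ltd (R1): 23% × 55% × 15% = 1.8975% of Northgate Industries Corp.
Direct interest in Northgate Industries Corp: 26%.
Aggregating (R2): 0.684% + 1.0368% + 1.8975% + 26% = 29.6183%.

29.6183%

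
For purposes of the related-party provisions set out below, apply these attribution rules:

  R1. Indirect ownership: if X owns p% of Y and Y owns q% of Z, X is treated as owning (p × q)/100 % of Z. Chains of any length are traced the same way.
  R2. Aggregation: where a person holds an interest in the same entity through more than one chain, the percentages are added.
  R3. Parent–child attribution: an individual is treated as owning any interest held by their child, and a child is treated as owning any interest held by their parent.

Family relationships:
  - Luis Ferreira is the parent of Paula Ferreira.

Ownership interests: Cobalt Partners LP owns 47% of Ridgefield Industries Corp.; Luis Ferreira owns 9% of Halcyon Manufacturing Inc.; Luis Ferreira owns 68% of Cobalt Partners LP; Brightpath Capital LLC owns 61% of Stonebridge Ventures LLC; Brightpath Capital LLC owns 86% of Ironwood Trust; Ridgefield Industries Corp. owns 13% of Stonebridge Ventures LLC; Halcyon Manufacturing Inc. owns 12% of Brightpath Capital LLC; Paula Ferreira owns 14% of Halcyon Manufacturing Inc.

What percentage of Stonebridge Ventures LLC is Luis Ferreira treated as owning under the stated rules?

By parent–child attribution (R3), Luis Ferreira is treated as also owning Paula Ferreira's interest in Halcyon Manufacturing Inc, giving 9% + 14% = 23%.
Chain via Cobalt Partners LP → Ridgefield Industries Corp. (R1): 68% × 47% × 13% = 4.1548% of Stonebridge Ventures LLC.
Chain via Halcyon Manufacturing Inc. → Brightpath Capital LLC (R1): 23% × 12% × 61% = 1.6836% of Stonebridge Ventures LLC.
Aggregating (R2): 4.1548% + 1.6836% = 5.8384%.

5.8384%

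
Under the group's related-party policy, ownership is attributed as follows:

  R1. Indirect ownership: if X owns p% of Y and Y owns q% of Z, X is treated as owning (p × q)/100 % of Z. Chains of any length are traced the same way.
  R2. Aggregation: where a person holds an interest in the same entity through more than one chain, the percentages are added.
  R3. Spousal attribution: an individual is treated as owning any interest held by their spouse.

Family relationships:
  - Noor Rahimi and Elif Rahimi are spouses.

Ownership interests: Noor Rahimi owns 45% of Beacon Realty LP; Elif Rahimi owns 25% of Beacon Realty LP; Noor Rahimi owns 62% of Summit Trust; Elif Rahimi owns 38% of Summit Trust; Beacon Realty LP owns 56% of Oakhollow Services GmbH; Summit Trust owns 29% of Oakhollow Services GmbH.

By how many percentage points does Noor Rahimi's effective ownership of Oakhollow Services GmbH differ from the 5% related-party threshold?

63.2

By spousal attribution (R3), Noor Rahimi is treated as also owning Elif Rahimi's interest in Beacon Realty LP, giving 45% + 25% = 70%.
By spousal attribution (R3), Noor Rahimi is treated as also owning Elif Rahimi's interest in Summit Trust, giving 62% + 38% = 100%.
Chain via Beacon Realty LP (R1): 70% × 56% = 39.2% of Oakhollow Services GmbH.
Chain via Summit Trust (R1): 100% × 29% = 29% of Oakhollow Services GmbH.
Aggregating (R2): 39.2% + 29% = 68.2%.
68.2% exceeds the 5% threshold by 63.2 percentage points.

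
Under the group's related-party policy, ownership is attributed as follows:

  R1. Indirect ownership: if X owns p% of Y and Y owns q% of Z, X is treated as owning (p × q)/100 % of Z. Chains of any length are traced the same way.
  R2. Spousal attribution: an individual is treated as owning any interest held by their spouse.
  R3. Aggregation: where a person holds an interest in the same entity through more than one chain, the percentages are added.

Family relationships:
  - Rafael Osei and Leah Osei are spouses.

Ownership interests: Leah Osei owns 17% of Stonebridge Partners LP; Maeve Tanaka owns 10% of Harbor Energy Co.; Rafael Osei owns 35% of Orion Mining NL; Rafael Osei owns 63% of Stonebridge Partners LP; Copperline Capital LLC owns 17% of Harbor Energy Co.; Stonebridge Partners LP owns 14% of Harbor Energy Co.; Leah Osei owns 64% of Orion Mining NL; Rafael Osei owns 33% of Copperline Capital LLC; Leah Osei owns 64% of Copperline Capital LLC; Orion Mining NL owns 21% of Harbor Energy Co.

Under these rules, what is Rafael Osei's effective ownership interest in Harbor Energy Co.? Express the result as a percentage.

48.48%

By spousal attribution (R2), Rafael Osei is treated as also owning Leah Osei's interest in Orion Mining NL, giving 35% + 64% = 99%.
By spousal attribution (R2), Rafael Osei is treated as also owning Leah Osei's interest in Copperline Capital LLC, giving 33% + 64% = 97%.
By spousal attribution (R2), Rafael Osei is treated as also owning Leah Osei's interest in Stonebridge Partners LP, giving 63% + 17% = 80%.
Chain via Orion Mining NL (R1): 99% × 21% = 20.79% of Harbor Energy Co.
Chain via Copperline Capital LLC (R1): 97% × 17% = 16.49% of Harbor Energy Co.
Chain via Stonebridge Partners LP (R1): 80% × 14% = 11.2% of Harbor Energy Co.
Aggregating (R3): 20.79% + 16.49% + 11.2% = 48.48%.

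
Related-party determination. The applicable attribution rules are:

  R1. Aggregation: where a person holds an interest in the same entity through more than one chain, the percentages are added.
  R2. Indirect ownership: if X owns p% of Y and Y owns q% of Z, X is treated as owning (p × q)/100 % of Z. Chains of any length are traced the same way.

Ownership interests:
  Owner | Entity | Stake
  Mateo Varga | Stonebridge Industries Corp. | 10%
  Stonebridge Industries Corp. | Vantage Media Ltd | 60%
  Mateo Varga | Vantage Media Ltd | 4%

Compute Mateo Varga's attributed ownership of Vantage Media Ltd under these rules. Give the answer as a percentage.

10%

Chain via Stonebridge Industries Corp. (R2): 10% × 60% = 6% of Vantage Media Ltd.
Direct interest in Vantage Media Ltd: 4%.
Aggregating (R1): 6% + 4% = 10%.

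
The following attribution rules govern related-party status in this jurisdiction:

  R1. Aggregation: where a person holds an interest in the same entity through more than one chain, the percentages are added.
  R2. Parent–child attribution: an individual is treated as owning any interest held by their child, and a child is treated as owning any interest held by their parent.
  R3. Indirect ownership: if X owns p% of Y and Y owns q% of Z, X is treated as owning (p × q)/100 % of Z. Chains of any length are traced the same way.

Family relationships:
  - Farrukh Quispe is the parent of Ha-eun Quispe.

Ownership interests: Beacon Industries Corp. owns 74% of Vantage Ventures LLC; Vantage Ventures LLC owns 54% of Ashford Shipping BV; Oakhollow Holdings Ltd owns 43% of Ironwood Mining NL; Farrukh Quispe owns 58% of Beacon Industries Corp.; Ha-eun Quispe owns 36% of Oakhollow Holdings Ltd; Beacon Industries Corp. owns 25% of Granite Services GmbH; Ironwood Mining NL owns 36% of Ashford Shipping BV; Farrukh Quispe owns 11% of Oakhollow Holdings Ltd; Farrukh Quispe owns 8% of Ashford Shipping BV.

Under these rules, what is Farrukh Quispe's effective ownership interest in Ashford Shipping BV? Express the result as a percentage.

38.4524%

By parent–child attribution (R2), Farrukh Quispe is treated as also owning Ha-eun Quispe's interest in Oakhollow Holdings Ltd, giving 11% + 36% = 47%.
Chain via Beacon Industries Corp. → Vantage Ventures LLC (R3): 58% × 74% × 54% = 23.1768% of Ashford Shipping BV.
Chain via Oakhollow Holdings Ltd → Ironwood Mining NL (R3): 47% × 43% × 36% = 7.2756% of Ashford Shipping BV.
Direct interest in Ashford Shipping BV: 8%.
Aggregating (R1): 23.1768% + 7.2756% + 8% = 38.4524%.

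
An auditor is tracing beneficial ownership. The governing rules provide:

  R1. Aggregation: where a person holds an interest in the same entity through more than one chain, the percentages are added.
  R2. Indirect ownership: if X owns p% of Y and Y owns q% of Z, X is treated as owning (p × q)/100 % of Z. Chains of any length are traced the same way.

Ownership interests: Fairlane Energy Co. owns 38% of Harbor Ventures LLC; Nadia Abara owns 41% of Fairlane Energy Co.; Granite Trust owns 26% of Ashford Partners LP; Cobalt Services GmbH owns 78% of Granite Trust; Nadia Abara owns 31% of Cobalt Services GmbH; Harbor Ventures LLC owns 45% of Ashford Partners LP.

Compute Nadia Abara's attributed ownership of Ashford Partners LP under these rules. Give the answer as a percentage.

13.2978%

Chain via Cobalt Services GmbH → Granite Trust (R2): 31% × 78% × 26% = 6.2868% of Ashford Partners LP.
Chain via Fairlane Energy Co. → Harbor Ventures LLC (R2): 41% × 38% × 45% = 7.011% of Ashford Partners LP.
Aggregating (R1): 6.2868% + 7.011% = 13.2978%.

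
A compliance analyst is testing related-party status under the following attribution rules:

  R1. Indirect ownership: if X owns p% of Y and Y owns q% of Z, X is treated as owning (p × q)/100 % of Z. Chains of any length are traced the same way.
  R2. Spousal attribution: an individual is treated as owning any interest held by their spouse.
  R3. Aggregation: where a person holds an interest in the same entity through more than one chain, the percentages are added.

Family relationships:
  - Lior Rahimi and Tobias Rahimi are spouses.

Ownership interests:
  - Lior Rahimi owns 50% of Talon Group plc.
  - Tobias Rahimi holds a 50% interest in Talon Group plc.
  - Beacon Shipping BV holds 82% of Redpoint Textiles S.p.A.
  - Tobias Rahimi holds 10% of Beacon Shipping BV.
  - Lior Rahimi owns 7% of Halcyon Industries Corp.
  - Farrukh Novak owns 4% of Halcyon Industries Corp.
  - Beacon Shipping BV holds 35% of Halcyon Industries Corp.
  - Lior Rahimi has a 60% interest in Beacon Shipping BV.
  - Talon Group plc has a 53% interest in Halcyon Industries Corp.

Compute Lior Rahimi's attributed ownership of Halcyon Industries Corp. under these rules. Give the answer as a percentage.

84.5%

By spousal attribution (R2), Lior Rahimi is treated as also owning Tobias Rahimi's interest in Talon Group plc, giving 50% + 50% = 100%.
By spousal attribution (R2), Lior Rahimi is treated as also owning Tobias Rahimi's interest in Beacon Shipping BV, giving 60% + 10% = 70%.
Chain via Talon Group plc (R1): 100% × 53% = 53% of Halcyon Industries Corp.
Chain via Beacon Shipping BV (R1): 70% × 35% = 24.5% of Halcyon Industries Corp.
Direct interest in Halcyon Industries Corp: 7%.
Aggregating (R3): 53% + 24.5% + 7% = 84.5%.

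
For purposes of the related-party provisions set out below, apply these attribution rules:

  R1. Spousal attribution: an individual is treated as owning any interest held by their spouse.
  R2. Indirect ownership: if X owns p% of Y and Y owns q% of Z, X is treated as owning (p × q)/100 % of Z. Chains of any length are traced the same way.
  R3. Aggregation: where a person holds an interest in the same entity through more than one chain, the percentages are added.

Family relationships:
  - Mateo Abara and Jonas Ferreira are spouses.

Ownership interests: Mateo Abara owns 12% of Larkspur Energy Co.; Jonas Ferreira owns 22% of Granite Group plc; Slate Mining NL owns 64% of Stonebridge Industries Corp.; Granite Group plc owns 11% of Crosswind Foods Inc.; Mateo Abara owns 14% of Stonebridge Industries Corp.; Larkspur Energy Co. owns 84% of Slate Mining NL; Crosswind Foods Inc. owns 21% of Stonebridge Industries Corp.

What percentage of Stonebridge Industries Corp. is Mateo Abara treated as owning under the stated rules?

20.9594%

By spousal attribution (R1), Mateo Abara is treated as owning Jonas Ferreira's 22% interest in Granite Group plc.
Chain via Larkspur Energy Co. → Slate Mining NL (R2): 12% × 84% × 64% = 6.4512% of Stonebridge Industries Corp.
Direct interest in Stonebridge Industries Corp: 14%.
Chain via Granite Group plc → Crosswind Foods Inc. (R2): 22% × 11% × 21% = 0.5082% of Stonebridge Industries Corp.
Aggregating (R3): 6.4512% + 14% + 0.5082% = 20.9594%.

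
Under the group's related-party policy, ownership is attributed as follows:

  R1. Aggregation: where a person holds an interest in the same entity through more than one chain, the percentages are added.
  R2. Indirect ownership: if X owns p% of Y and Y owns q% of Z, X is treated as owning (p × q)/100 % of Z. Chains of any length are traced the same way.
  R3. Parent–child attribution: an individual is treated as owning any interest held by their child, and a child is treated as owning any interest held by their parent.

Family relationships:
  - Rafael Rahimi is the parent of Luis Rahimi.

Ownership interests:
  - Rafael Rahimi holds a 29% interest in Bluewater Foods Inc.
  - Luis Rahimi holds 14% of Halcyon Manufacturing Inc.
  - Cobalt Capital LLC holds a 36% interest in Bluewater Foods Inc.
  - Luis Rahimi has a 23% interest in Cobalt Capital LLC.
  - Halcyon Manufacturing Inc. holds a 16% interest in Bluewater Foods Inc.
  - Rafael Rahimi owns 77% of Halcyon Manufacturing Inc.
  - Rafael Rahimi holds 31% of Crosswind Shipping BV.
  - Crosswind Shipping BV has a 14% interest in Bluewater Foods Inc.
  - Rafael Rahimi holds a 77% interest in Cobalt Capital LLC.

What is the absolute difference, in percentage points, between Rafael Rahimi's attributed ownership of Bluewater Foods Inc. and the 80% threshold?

By parent–child attribution (R3), Rafael Rahimi is treated as also owning Luis Rahimi's interest in Halcyon Manufacturing Inc, giving 77% + 14% = 91%.
By parent–child attribution (R3), Rafael Rahimi is treated as also owning Luis Rahimi's interest in Cobalt Capital LLC, giving 77% + 23% = 100%.
Chain via Halcyon Manufacturing Inc. (R2): 91% × 16% = 14.56% of Bluewater Foods Inc.
Chain via Crosswind Shipping BV (R2): 31% × 14% = 4.34% of Bluewater Foods Inc.
Chain via Cobalt Capital LLC (R2): 100% × 36% = 36% of Bluewater Foods Inc.
Direct interest in Bluewater Foods Inc: 29%.
Aggregating (R1): 14.56% + 4.34% + 36% + 29% = 83.9%.
83.9% exceeds the 80% threshold by 3.9 percentage points.

3.9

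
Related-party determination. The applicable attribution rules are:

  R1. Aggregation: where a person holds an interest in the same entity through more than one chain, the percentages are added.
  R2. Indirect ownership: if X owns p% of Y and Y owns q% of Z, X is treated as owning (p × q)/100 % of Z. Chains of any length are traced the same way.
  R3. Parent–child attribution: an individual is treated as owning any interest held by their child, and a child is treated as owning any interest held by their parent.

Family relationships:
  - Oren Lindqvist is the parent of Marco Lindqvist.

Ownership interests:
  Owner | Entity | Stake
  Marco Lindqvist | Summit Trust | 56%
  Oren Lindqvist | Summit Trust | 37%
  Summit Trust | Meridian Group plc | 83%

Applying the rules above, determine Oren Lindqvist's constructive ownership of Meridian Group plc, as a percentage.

77.19%

By parent–child attribution (R3), Oren Lindqvist is treated as also owning Marco Lindqvist's interest in Summit Trust, giving 37% + 56% = 93%.
Chain via Summit Trust (R2): 93% × 83% = 77.19% of Meridian Group plc.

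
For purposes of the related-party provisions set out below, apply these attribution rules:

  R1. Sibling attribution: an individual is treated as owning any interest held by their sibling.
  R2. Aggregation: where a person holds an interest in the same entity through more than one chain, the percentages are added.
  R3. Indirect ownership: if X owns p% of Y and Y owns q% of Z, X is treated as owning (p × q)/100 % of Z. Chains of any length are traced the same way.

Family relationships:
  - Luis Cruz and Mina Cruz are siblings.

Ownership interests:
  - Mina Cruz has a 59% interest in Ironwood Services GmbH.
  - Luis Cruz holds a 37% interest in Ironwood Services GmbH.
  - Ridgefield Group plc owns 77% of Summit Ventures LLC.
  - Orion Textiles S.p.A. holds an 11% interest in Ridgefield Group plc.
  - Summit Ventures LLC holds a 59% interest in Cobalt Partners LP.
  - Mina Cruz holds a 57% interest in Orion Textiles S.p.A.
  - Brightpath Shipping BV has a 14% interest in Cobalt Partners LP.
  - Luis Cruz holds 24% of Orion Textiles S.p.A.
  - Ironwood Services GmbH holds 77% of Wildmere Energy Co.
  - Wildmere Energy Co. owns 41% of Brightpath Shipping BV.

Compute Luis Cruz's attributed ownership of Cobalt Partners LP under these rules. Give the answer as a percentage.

8.290821%

By sibling attribution (R1), Luis Cruz is treated as also owning Mina Cruz's interest in Orion Textiles S.p.A, giving 24% + 57% = 81%.
By sibling attribution (R1), Luis Cruz is treated as also owning Mina Cruz's interest in Ironwood Services GmbH, giving 37% + 59% = 96%.
Chain via Orion Textiles S.p.A. → Ridgefield Group plc → Summit Ventures LLC (R3): 81% × 11% × 77% × 59% = 4.047813% of Cobalt Partners LP.
Chain via Ironwood Services GmbH → Wildmere Energy Co. → Brightpath Shipping BV (R3): 96% × 77% × 41% × 14% = 4.243008% of Cobalt Partners LP.
Aggregating (R2): 4.047813% + 4.243008% = 8.290821%.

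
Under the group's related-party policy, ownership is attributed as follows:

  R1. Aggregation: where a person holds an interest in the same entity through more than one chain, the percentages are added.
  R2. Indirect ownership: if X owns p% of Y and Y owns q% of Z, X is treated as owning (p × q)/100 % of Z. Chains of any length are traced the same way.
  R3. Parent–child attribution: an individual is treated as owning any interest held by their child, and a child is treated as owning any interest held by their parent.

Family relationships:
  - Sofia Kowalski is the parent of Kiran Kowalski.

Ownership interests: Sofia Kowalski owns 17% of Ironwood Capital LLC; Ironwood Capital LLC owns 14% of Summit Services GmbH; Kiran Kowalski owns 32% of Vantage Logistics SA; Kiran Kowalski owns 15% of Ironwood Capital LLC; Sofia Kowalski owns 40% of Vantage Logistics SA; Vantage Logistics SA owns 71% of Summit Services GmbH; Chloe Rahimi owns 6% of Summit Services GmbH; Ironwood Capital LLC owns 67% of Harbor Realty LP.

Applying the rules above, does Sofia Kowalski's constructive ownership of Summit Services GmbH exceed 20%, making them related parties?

By parent–child attribution (R3), Sofia Kowalski is treated as also owning Kiran Kowalski's interest in Ironwood Capital LLC, giving 17% + 15% = 32%.
By parent–child attribution (R3), Sofia Kowalski is treated as also owning Kiran Kowalski's interest in Vantage Logistics SA, giving 40% + 32% = 72%.
Chain via Ironwood Capital LLC (R2): 32% × 14% = 4.48% of Summit Services GmbH.
Chain via Vantage Logistics SA (R2): 72% × 71% = 51.12% of Summit Services GmbH.
Aggregating (R1): 4.48% + 51.12% = 55.6%.
55.6% exceeds the 20% threshold, so Sofia is a related party to Summit Services GmbH.

Yes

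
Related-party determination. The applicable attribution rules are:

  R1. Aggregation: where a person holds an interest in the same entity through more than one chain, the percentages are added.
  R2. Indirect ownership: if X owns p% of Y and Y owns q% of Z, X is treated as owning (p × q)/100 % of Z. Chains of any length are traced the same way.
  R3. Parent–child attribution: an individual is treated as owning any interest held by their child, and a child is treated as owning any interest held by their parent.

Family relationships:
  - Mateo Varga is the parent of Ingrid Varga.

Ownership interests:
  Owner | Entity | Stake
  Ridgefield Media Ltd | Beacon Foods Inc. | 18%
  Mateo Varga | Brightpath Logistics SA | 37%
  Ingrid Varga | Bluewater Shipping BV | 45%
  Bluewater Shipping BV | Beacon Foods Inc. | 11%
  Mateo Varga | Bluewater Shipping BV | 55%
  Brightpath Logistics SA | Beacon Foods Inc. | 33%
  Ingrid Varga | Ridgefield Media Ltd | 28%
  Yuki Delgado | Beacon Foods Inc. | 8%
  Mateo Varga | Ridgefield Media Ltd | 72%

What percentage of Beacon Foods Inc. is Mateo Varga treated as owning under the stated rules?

41.21%

By parent–child attribution (R3), Mateo Varga is treated as also owning Ingrid Varga's interest in Ridgefield Media Ltd, giving 72% + 28% = 100%.
By parent–child attribution (R3), Mateo Varga is treated as also owning Ingrid Varga's interest in Bluewater Shipping BV, giving 55% + 45% = 100%.
Chain via Ridgefield Media Ltd (R2): 100% × 18% = 18% of Beacon Foods Inc.
Chain via Brightpath Logistics SA (R2): 37% × 33% = 12.21% of Beacon Foods Inc.
Chain via Bluewater Shipping BV (R2): 100% × 11% = 11% of Beacon Foods Inc.
Aggregating (R1): 18% + 12.21% + 11% = 41.21%.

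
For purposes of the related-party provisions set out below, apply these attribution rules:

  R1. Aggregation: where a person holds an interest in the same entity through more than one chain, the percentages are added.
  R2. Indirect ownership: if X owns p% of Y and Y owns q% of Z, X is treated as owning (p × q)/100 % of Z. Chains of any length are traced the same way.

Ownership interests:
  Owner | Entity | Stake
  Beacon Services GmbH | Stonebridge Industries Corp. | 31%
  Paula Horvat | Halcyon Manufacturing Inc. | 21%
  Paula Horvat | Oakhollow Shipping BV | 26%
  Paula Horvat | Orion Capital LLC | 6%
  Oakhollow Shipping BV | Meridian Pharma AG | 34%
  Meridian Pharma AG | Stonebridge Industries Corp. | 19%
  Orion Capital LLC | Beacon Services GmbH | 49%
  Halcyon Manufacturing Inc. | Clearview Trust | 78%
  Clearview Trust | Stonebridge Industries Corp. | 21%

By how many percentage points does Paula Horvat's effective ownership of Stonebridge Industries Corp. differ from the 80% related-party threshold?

Chain via Orion Capital LLC → Beacon Services GmbH (R2): 6% × 49% × 31% = 0.9114% of Stonebridge Industries Corp.
Chain via Oakhollow Shipping BV → Meridian Pharma AG (R2): 26% × 34% × 19% = 1.6796% of Stonebridge Industries Corp.
Chain via Halcyon Manufacturing Inc. → Clearview Trust (R2): 21% × 78% × 21% = 3.4398% of Stonebridge Industries Corp.
Aggregating (R1): 0.9114% + 1.6796% + 3.4398% = 6.0308%.
6.0308% falls short of the 80% threshold by 73.9692 percentage points.

73.9692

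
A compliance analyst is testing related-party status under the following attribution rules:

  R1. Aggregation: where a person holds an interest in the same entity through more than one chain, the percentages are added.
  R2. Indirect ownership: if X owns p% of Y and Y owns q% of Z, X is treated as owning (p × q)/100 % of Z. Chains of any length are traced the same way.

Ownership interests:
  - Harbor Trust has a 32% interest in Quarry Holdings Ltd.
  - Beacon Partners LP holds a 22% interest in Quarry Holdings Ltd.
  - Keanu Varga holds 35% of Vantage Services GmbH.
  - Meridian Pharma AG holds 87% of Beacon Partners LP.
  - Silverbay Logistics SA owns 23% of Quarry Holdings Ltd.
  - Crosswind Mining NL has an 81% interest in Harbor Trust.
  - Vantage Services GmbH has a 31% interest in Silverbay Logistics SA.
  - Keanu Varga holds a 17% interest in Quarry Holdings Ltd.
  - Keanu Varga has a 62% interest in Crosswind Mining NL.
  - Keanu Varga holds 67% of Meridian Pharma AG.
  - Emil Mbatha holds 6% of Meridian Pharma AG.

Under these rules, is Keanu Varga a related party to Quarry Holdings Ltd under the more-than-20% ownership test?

Chain via Crosswind Mining NL → Harbor Trust (R2): 62% × 81% × 32% = 16.0704% of Quarry Holdings Ltd.
Chain via Meridian Pharma AG → Beacon Partners LP (R2): 67% × 87% × 22% = 12.8238% of Quarry Holdings Ltd.
Chain via Vantage Services GmbH → Silverbay Logistics SA (R2): 35% × 31% × 23% = 2.4955% of Quarry Holdings Ltd.
Direct interest in Quarry Holdings Ltd: 17%.
Aggregating (R1): 16.0704% + 12.8238% + 2.4955% + 17% = 48.3897%.
48.3897% exceeds the 20% threshold, so Keanu is a related party to Quarry Holdings Ltd.

Yes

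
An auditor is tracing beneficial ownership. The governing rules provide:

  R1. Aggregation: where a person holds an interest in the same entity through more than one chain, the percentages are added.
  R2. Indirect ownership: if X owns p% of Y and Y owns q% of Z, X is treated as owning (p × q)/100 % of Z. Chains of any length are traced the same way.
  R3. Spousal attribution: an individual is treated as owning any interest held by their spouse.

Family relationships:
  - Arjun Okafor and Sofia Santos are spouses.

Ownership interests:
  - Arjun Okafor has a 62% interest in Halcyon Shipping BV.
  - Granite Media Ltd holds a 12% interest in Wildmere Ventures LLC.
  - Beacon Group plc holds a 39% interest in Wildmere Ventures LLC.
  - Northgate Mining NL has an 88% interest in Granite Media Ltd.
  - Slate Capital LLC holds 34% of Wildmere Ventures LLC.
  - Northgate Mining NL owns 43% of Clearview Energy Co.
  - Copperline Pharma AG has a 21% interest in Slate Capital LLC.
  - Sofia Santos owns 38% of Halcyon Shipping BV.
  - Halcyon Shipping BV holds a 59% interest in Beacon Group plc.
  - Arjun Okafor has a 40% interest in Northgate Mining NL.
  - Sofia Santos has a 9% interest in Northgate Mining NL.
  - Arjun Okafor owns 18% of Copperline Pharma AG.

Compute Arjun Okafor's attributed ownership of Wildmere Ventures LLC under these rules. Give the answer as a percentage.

29.4696%

By spousal attribution (R3), Arjun Okafor is treated as also owning Sofia Santos's interest in Halcyon Shipping BV, giving 62% + 38% = 100%.
By spousal attribution (R3), Arjun Okafor is treated as also owning Sofia Santos's interest in Northgate Mining NL, giving 40% + 9% = 49%.
Chain via Halcyon Shipping BV → Beacon Group plc (R2): 100% × 59% × 39% = 23.01% of Wildmere Ventures LLC.
Chain via Northgate Mining NL → Granite Media Ltd (R2): 49% × 88% × 12% = 5.1744% of Wildmere Ventures LLC.
Chain via Copperline Pharma AG → Slate Capital LLC (R2): 18% × 21% × 34% = 1.2852% of Wildmere Ventures LLC.
Aggregating (R1): 23.01% + 5.1744% + 1.2852% = 29.4696%.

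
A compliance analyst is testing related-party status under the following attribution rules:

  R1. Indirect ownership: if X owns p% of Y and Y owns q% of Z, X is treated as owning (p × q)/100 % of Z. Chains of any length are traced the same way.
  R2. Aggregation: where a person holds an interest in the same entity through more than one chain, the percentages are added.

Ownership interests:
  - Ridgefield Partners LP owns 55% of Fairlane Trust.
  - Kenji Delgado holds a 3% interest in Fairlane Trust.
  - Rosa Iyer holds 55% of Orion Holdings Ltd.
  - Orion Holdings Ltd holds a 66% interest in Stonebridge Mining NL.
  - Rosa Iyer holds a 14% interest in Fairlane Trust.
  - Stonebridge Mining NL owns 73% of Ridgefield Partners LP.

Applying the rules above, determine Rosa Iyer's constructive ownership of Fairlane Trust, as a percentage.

28.57445%

Chain via Orion Holdings Ltd → Stonebridge Mining NL → Ridgefield Partners LP (R1): 55% × 66% × 73% × 55% = 14.57445% of Fairlane Trust.
Direct interest in Fairlane Trust: 14%.
Aggregating (R2): 14.57445% + 14% = 28.57445%.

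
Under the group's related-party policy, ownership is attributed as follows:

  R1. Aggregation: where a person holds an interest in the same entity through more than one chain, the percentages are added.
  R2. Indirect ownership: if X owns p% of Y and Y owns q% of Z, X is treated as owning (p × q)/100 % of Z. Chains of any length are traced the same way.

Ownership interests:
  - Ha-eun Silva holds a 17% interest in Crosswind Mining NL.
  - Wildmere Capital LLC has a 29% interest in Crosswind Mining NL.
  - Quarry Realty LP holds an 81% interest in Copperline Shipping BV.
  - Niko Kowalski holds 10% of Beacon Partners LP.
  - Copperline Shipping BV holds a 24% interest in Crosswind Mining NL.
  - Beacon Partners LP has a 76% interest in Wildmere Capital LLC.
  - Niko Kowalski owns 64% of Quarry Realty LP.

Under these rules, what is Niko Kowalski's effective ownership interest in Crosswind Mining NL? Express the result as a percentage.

Chain via Quarry Realty LP → Copperline Shipping BV (R2): 64% × 81% × 24% = 12.4416% of Crosswind Mining NL.
Chain via Beacon Partners LP → Wildmere Capital LLC (R2): 10% × 76% × 29% = 2.204% of Crosswind Mining NL.
Aggregating (R1): 12.4416% + 2.204% = 14.6456%.

14.6456%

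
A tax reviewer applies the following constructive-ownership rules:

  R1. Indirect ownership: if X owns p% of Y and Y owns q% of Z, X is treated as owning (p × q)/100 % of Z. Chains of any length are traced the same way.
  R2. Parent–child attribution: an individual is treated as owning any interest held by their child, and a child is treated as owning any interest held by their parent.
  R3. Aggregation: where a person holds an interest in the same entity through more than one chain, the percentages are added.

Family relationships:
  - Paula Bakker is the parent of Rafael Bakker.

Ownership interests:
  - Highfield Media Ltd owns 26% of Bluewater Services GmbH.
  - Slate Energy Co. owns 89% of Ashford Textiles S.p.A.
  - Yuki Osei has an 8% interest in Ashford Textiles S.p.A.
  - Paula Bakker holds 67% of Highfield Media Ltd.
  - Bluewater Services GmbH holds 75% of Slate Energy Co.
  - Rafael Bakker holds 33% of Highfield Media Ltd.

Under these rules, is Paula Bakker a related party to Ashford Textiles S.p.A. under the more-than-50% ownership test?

By parent–child attribution (R2), Paula Bakker is treated as also owning Rafael Bakker's interest in Highfield Media Ltd, giving 67% + 33% = 100%.
Chain via Highfield Media Ltd → Bluewater Services GmbH → Slate Energy Co. (R1): 100% × 26% × 75% × 89% = 17.355% of Ashford Textiles S.p.A.
17.355% does not exceed the 50% threshold, so Paula is not a related party to Ashford Textiles S.p.A.

No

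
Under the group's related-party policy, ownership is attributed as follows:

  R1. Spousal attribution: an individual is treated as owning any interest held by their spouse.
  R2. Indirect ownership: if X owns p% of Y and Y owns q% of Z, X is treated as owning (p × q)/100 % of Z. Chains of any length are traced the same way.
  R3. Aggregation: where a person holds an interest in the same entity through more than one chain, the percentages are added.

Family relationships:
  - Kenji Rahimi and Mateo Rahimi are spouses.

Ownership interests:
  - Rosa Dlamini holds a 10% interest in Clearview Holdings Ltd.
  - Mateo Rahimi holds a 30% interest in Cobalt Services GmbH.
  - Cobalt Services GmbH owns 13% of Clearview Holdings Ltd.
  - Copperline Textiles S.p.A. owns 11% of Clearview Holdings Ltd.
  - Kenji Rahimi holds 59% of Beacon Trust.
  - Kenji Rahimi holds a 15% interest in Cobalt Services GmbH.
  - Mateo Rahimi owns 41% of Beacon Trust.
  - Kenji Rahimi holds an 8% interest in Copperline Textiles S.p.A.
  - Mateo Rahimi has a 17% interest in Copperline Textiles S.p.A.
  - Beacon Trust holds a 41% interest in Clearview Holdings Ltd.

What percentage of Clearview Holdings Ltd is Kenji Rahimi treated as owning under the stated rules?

49.6%

By spousal attribution (R1), Kenji Rahimi is treated as also owning Mateo Rahimi's interest in Cobalt Services GmbH, giving 15% + 30% = 45%.
By spousal attribution (R1), Kenji Rahimi is treated as also owning Mateo Rahimi's interest in Copperline Textiles S.p.A, giving 8% + 17% = 25%.
By spousal attribution (R1), Kenji Rahimi is treated as also owning Mateo Rahimi's interest in Beacon Trust, giving 59% + 41% = 100%.
Chain via Cobalt Services GmbH (R2): 45% × 13% = 5.85% of Clearview Holdings Ltd.
Chain via Copperline Textiles S.p.A. (R2): 25% × 11% = 2.75% of Clearview Holdings Ltd.
Chain via Beacon Trust (R2): 100% × 41% = 41% of Clearview Holdings Ltd.
Aggregating (R3): 5.85% + 2.75% + 41% = 49.6%.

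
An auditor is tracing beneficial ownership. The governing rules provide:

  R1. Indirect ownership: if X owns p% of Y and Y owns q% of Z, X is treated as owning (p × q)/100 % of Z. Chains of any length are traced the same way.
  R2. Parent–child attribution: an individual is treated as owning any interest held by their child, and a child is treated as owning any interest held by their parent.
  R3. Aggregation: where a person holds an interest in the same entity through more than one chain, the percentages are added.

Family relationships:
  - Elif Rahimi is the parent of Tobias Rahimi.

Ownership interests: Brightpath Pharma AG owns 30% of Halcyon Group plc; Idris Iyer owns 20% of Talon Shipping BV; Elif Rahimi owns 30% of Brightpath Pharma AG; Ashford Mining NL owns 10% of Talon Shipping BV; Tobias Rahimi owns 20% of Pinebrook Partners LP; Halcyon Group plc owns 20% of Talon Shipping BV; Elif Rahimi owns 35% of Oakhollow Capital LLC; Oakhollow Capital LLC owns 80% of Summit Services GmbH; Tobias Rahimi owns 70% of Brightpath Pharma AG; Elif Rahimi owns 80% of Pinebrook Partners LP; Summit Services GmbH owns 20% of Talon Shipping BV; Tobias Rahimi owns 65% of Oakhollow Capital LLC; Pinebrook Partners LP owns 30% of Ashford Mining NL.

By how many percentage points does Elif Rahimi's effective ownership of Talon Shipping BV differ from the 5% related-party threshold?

20

By parent–child attribution (R2), Elif Rahimi is treated as also owning Tobias Rahimi's interest in Brightpath Pharma AG, giving 30% + 70% = 100%.
By parent–child attribution (R2), Elif Rahimi is treated as also owning Tobias Rahimi's interest in Oakhollow Capital LLC, giving 35% + 65% = 100%.
By parent–child attribution (R2), Elif Rahimi is treated as also owning Tobias Rahimi's interest in Pinebrook Partners LP, giving 80% + 20% = 100%.
Chain via Brightpath Pharma AG → Halcyon Group plc (R1): 100% × 30% × 20% = 6% of Talon Shipping BV.
Chain via Oakhollow Capital LLC → Summit Services GmbH (R1): 100% × 80% × 20% = 16% of Talon Shipping BV.
Chain via Pinebrook Partners LP → Ashford Mining NL (R1): 100% × 30% × 10% = 3% of Talon Shipping BV.
Aggregating (R3): 6% + 16% + 3% = 25%.
25% exceeds the 5% threshold by 20 percentage points.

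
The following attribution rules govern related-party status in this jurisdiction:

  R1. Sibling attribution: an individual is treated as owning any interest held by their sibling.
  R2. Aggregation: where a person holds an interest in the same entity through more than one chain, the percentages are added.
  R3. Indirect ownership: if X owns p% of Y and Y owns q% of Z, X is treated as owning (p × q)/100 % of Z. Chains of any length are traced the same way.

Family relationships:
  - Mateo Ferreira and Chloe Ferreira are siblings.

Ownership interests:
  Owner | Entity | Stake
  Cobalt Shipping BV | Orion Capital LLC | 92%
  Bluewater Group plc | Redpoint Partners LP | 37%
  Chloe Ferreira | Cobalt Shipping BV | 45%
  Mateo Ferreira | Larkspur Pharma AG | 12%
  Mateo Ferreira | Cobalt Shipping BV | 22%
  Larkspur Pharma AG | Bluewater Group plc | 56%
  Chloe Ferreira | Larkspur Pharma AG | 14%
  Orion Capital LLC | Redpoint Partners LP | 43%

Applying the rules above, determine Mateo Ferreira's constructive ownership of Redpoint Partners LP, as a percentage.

By sibling attribution (R1), Mateo Ferreira is treated as also owning Chloe Ferreira's interest in Larkspur Pharma AG, giving 12% + 14% = 26%.
By sibling attribution (R1), Mateo Ferreira is treated as also owning Chloe Ferreira's interest in Cobalt Shipping BV, giving 22% + 45% = 67%.
Chain via Larkspur Pharma AG → Bluewater Group plc (R3): 26% × 56% × 37% = 5.3872% of Redpoint Partners LP.
Chain via Cobalt Shipping BV → Orion Capital LLC (R3): 67% × 92% × 43% = 26.5052% of Redpoint Partners LP.
Aggregating (R2): 5.3872% + 26.5052% = 31.8924%.

31.8924%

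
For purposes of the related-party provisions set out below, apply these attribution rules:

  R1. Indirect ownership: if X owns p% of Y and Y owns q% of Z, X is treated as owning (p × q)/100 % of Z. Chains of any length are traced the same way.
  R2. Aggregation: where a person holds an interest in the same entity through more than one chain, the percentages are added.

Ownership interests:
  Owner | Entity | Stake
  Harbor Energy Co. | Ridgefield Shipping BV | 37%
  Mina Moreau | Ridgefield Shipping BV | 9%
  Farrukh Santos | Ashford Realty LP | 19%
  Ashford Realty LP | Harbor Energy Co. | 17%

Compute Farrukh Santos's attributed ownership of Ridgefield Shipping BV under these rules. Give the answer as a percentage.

Chain via Ashford Realty LP → Harbor Energy Co. (R1): 19% × 17% × 37% = 1.1951% of Ridgefield Shipping BV.

1.1951%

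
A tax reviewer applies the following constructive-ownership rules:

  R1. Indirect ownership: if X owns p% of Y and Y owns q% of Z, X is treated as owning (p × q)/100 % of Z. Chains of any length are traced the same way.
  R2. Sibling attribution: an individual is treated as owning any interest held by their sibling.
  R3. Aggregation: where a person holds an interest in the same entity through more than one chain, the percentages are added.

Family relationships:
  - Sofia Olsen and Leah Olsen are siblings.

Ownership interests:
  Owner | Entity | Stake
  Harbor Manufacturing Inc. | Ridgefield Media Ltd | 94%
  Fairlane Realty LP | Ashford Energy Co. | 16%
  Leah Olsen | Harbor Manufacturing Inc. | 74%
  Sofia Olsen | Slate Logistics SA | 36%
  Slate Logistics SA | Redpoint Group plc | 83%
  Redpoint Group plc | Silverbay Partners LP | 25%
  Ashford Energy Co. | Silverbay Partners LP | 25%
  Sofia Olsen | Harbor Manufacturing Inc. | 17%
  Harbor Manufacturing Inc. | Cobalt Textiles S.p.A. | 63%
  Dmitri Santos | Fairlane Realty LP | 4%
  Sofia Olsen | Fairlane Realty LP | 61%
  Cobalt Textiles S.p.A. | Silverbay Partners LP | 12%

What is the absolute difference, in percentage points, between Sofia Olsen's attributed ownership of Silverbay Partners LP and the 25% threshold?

By sibling attribution (R2), Sofia Olsen is treated as also owning Leah Olsen's interest in Harbor Manufacturing Inc, giving 17% + 74% = 91%.
Chain via Slate Logistics SA → Redpoint Group plc (R1): 36% × 83% × 25% = 7.47% of Silverbay Partners LP.
Chain via Fairlane Realty LP → Ashford Energy Co. (R1): 61% × 16% × 25% = 2.44% of Silverbay Partners LP.
Chain via Harbor Manufacturing Inc. → Cobalt Textiles S.p.A. (R1): 91% × 63% × 12% = 6.8796% of Silverbay Partners LP.
Aggregating (R3): 7.47% + 2.44% + 6.8796% = 16.7896%.
16.7896% falls short of the 25% threshold by 8.2104 percentage points.

8.2104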